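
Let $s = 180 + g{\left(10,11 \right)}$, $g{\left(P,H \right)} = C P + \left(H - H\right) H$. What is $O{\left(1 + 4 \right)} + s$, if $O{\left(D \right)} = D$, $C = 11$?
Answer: $295$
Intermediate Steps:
$g{\left(P,H \right)} = 11 P$ ($g{\left(P,H \right)} = 11 P + \left(H - H\right) H = 11 P + 0 H = 11 P + 0 = 11 P$)
$s = 290$ ($s = 180 + 11 \cdot 10 = 180 + 110 = 290$)
$O{\left(1 + 4 \right)} + s = \left(1 + 4\right) + 290 = 5 + 290 = 295$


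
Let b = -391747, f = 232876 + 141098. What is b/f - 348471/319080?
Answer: -42552954419/19887937320 ≈ -2.1396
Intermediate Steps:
f = 373974
b/f - 348471/319080 = -391747/373974 - 348471/319080 = -391747*1/373974 - 348471*1/319080 = -391747/373974 - 116157/106360 = -42552954419/19887937320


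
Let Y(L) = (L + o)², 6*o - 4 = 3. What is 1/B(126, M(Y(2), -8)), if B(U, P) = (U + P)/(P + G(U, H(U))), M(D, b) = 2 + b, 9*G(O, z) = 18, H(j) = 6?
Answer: -1/30 ≈ -0.033333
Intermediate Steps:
o = 7/6 (o = ⅔ + (⅙)*3 = ⅔ + ½ = 7/6 ≈ 1.1667)
G(O, z) = 2 (G(O, z) = (⅑)*18 = 2)
Y(L) = (7/6 + L)² (Y(L) = (L + 7/6)² = (7/6 + L)²)
B(U, P) = (P + U)/(2 + P) (B(U, P) = (U + P)/(P + 2) = (P + U)/(2 + P))
1/B(126, M(Y(2), -8)) = 1/(((2 - 8) + 126)/(2 + (2 - 8))) = 1/((-6 + 126)/(2 - 6)) = 1/(120/(-4)) = 1/(-¼*120) = 1/(-30) = -1/30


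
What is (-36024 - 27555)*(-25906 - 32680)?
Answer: 3724839294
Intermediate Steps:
(-36024 - 27555)*(-25906 - 32680) = -63579*(-58586) = 3724839294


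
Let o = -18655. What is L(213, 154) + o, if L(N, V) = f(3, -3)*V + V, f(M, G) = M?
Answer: -18039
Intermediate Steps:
L(N, V) = 4*V (L(N, V) = 3*V + V = 4*V)
L(213, 154) + o = 4*154 - 18655 = 616 - 18655 = -18039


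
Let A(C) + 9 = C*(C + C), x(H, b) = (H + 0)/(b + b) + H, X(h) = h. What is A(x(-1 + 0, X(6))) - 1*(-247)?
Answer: 17305/72 ≈ 240.35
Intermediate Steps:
x(H, b) = H + H/(2*b) (x(H, b) = H/((2*b)) + H = H*(1/(2*b)) + H = H/(2*b) + H = H + H/(2*b))
A(C) = -9 + 2*C² (A(C) = -9 + C*(C + C) = -9 + C*(2*C) = -9 + 2*C²)
A(x(-1 + 0, X(6))) - 1*(-247) = (-9 + 2*((-1 + 0) + (½)*(-1 + 0)/6)²) - 1*(-247) = (-9 + 2*(-1 + (½)*(-1)*(⅙))²) + 247 = (-9 + 2*(-1 - 1/12)²) + 247 = (-9 + 2*(-13/12)²) + 247 = (-9 + 2*(169/144)) + 247 = (-9 + 169/72) + 247 = -479/72 + 247 = 17305/72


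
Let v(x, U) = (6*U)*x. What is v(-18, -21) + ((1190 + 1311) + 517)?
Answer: 5286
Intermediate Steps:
v(x, U) = 6*U*x
v(-18, -21) + ((1190 + 1311) + 517) = 6*(-21)*(-18) + ((1190 + 1311) + 517) = 2268 + (2501 + 517) = 2268 + 3018 = 5286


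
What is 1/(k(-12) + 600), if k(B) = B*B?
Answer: 1/744 ≈ 0.0013441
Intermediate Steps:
k(B) = B**2
1/(k(-12) + 600) = 1/((-12)**2 + 600) = 1/(144 + 600) = 1/744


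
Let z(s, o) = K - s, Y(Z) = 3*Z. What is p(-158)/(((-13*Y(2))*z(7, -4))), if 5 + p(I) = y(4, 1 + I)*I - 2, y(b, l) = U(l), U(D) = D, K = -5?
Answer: 24799/936 ≈ 26.495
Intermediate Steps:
y(b, l) = l
z(s, o) = -5 - s
p(I) = -7 + I*(1 + I) (p(I) = -5 + ((1 + I)*I - 2) = -5 + (I*(1 + I) - 2) = -5 + (-2 + I*(1 + I)) = -7 + I*(1 + I))
p(-158)/(((-13*Y(2))*z(7, -4))) = (-7 - 158*(1 - 158))/(((-39*2)*(-5 - 1*7))) = (-7 - 158*(-157))/(((-13*6)*(-5 - 7))) = (-7 + 24806)/((-78*(-12))) = 24799/936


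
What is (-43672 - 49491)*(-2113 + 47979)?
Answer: -4273014158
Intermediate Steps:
(-43672 - 49491)*(-2113 + 47979) = -93163*45866 = -4273014158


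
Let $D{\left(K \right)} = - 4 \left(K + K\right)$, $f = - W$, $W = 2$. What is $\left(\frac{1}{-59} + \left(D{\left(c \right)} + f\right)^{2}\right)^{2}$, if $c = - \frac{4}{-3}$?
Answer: $\frac{7256824969}{281961} \approx 25737.0$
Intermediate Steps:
$f = -2$ ($f = \left(-1\right) 2 = -2$)
$c = \frac{4}{3}$ ($c = \left(-4\right) \left(- \frac{1}{3}\right) = \frac{4}{3} \approx 1.3333$)
$D{\left(K \right)} = - 8 K$ ($D{\left(K \right)} = - 4 \cdot 2 K = - 8 K$)
$\left(\frac{1}{-59} + \left(D{\left(c \right)} + f\right)^{2}\right)^{2} = \left(\frac{1}{-59} + \left(\left(-8\right) \frac{4}{3} - 2\right)^{2}\right)^{2} = \left(- \frac{1}{59} + \left(- \frac{32}{3} - 2\right)^{2}\right)^{2} = \left(- \frac{1}{59} + \left(- \frac{38}{3}\right)^{2}\right)^{2} = \left(- \frac{1}{59} + \frac{1444}{9}\right)^{2} = \left(\frac{85187}{531}\right)^{2} = \frac{7256824969}{281961}$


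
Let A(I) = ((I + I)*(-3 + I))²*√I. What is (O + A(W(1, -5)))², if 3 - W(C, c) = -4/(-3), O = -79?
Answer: 135641603/19683 - 252800*√15/243 ≈ 2862.1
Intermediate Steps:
W(C, c) = 5/3 (W(C, c) = 3 - (-4)/(-3) = 3 - (-4)*(-1)/3 = 3 - 1*4/3 = 3 - 4/3 = 5/3)
A(I) = 4*I^(5/2)*(-3 + I)² (A(I) = ((2*I)*(-3 + I))²*√I = (2*I*(-3 + I))²*√I = (4*I²*(-3 + I)²)*√I = 4*I^(5/2)*(-3 + I)²)
(O + A(W(1, -5)))² = (-79 + 4*(5/3)^(5/2)*(-3 + 5/3)²)² = (-79 + 4*(25*√15/27)*(-4/3)²)² = (-79 + 4*(25*√15/27)*(16/9))² = (-79 + 1600*√15/243)²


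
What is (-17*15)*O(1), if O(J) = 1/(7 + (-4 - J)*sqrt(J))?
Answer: -255/2 ≈ -127.50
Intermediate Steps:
O(J) = 1/(7 + sqrt(J)*(-4 - J))
(-17*15)*O(1) = (-17*15)*(-1/(-7 + 1**(3/2) + 4*sqrt(1))) = -(-255)/(-7 + 1 + 4*1) = -(-255)/(-7 + 1 + 4) = -(-255)/(-2) = -(-255)*(-1)/2 = -255*1/2 = -255/2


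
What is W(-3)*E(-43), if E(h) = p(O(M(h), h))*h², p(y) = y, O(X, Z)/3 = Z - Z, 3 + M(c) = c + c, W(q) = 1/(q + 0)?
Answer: 0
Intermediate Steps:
W(q) = 1/q
M(c) = -3 + 2*c (M(c) = -3 + (c + c) = -3 + 2*c)
O(X, Z) = 0 (O(X, Z) = 3*(Z - Z) = 3*0 = 0)
E(h) = 0 (E(h) = 0*h² = 0)
W(-3)*E(-43) = 0/(-3) = -⅓*0 = 0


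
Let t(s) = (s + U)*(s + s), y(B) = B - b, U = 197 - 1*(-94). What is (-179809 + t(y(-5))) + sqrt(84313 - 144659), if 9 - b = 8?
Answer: -183229 + I*sqrt(60346) ≈ -1.8323e+5 + 245.65*I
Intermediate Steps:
b = 1 (b = 9 - 1*8 = 9 - 8 = 1)
U = 291 (U = 197 + 94 = 291)
y(B) = -1 + B (y(B) = B - 1*1 = B - 1 = -1 + B)
t(s) = 2*s*(291 + s) (t(s) = (s + 291)*(s + s) = (291 + s)*(2*s) = 2*s*(291 + s))
(-179809 + t(y(-5))) + sqrt(84313 - 144659) = (-179809 + 2*(-1 - 5)*(291 + (-1 - 5))) + sqrt(84313 - 144659) = (-179809 + 2*(-6)*(291 - 6)) + sqrt(-60346) = (-179809 + 2*(-6)*285) + I*sqrt(60346) = (-179809 - 3420) + I*sqrt(60346) = -183229 + I*sqrt(60346)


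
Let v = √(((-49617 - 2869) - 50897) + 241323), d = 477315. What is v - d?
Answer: -477315 + 22*√285 ≈ -4.7694e+5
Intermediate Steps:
v = 22*√285 (v = √((-52486 - 50897) + 241323) = √(-103383 + 241323) = √137940 = 22*√285 ≈ 371.40)
v - d = 22*√285 - 1*477315 = 22*√285 - 477315 = -477315 + 22*√285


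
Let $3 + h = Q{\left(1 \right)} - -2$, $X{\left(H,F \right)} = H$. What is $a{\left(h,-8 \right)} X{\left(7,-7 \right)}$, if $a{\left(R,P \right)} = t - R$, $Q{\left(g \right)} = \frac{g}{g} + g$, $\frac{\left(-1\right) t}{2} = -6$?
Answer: $77$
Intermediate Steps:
$t = 12$ ($t = \left(-2\right) \left(-6\right) = 12$)
$Q{\left(g \right)} = 1 + g$
$h = 1$ ($h = -3 + \left(\left(1 + 1\right) - -2\right) = -3 + \left(2 + 2\right) = -3 + 4 = 1$)
$a{\left(R,P \right)} = 12 - R$
$a{\left(h,-8 \right)} X{\left(7,-7 \right)} = \left(12 - 1\right) 7 = 11 \cdot 7 = 77$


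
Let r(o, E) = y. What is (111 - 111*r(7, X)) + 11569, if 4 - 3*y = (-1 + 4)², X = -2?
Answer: 11865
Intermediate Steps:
y = -5/3 (y = 4/3 - (-1 + 4)²/3 = 4/3 - ⅓*3² = 4/3 - ⅓*9 = 4/3 - 3 = -5/3 ≈ -1.6667)
r(o, E) = -5/3
(111 - 111*r(7, X)) + 11569 = (111 - 111*(-5/3)) + 11569 = (111 + 185) + 11569 = 296 + 11569 = 11865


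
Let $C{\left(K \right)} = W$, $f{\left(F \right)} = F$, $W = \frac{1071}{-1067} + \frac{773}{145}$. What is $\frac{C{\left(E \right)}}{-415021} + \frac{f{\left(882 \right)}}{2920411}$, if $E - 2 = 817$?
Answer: $\frac{54677993598374}{187519514423120165} \approx 0.00029159$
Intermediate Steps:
$W = \frac{669496}{154715}$ ($W = 1071 \left(- \frac{1}{1067}\right) + 773 \cdot \frac{1}{145} = - \frac{1071}{1067} + \frac{773}{145} = \frac{669496}{154715} \approx 4.3273$)
$E = 819$ ($E = 2 + 817 = 819$)
$C{\left(K \right)} = \frac{669496}{154715}$
$\frac{C{\left(E \right)}}{-415021} + \frac{f{\left(882 \right)}}{2920411} = \frac{669496}{154715 \left(-415021\right)} + \frac{882}{2920411} = \frac{669496}{154715} \left(- \frac{1}{415021}\right) + 882 \cdot \frac{1}{2920411} = - \frac{669496}{64209974015} + \frac{882}{2920411} = \frac{54677993598374}{187519514423120165}$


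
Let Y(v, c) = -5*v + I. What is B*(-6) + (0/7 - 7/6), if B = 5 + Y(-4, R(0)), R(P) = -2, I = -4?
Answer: -763/6 ≈ -127.17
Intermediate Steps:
Y(v, c) = -4 - 5*v (Y(v, c) = -5*v - 4 = -4 - 5*v)
B = 21 (B = 5 + (-4 - 5*(-4)) = 5 + (-4 + 20) = 5 + 16 = 21)
B*(-6) + (0/7 - 7/6) = 21*(-6) + (0/7 - 7/6) = -126 + (0*(⅐) - 7*⅙) = -126 + (0 - 7/6) = -126 - 7/6 = -763/6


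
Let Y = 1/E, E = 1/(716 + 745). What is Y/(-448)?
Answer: -1461/448 ≈ -3.2612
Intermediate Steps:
E = 1/1461 ≈ 0.00068446
Y = 1461 (Y = 1/(1/1461) = 1461)
Y/(-448) = 1461/(-448) = 1461*(-1/448) = -1461/448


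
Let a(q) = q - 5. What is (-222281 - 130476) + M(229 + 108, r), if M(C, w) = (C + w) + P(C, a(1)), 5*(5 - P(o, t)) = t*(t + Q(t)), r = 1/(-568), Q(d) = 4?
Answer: -200171721/568 ≈ -3.5242e+5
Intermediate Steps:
r = -1/568 ≈ -0.0017606
a(q) = -5 + q
P(o, t) = 5 - t*(4 + t)/5 (P(o, t) = 5 - t*(t + 4)/5 = 5 - t*(4 + t)/5)
M(C, w) = 5 + C + w (M(C, w) = (C + w) + (5 - 4*(-5 + 1)/5 - (-5 + 1)²/5) = (C + w) + (5 - ⅘*(-4) - ⅕*(-4)²) = (C + w) + (5 + 16/5 - ⅕*16) = (C + w) + (5 + 16/5 - 16/5) = (C + w) + 5 = 5 + C + w)
(-222281 - 130476) + M(229 + 108, r) = (-222281 - 130476) + (5 + (229 + 108) - 1/568) = -352757 + (5 + 337 - 1/568) = -352757 + 194255/568 = -200171721/568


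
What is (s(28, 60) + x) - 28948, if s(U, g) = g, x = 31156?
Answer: 2268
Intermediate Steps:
(s(28, 60) + x) - 28948 = (60 + 31156) - 28948 = 31216 - 28948 = 2268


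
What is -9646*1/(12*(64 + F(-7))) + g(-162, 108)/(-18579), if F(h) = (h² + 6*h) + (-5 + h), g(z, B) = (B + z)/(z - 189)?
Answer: -388295143/28500186 ≈ -13.624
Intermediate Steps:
g(z, B) = (B + z)/(-189 + z)
F(h) = -5 + h² + 7*h
-9646*1/(12*(64 + F(-7))) + g(-162, 108)/(-18579) = -9646*1/(12*(64 + (-5 + (-7)² + 7*(-7)))) + ((108 - 162)/(-189 - 162))/(-18579) = -9646*1/(12*(64 + (-5 + 49 - 49))) + (-54/(-351))*(-1/18579) = -9646*1/(12*(64 - 5)) - 1/351*(-54)*(-1/18579) = -9646/(12*59) + (2/13)*(-1/18579) = -9646/708 - 2/241527 = -9646*1/708 - 2/241527 = -4823/354 - 2/241527 = -388295143/28500186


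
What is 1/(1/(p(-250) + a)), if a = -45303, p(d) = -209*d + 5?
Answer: 6952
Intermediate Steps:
p(d) = 5 - 209*d
1/(1/(p(-250) + a)) = 1/(1/((5 - 209*(-250)) - 45303)) = 1/(1/((5 + 52250) - 45303)) = 1/(1/(52255 - 45303)) = 1/(1/6952) = 6952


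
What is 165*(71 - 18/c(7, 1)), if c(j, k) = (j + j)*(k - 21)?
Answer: 328317/28 ≈ 11726.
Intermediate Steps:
c(j, k) = 2*j*(-21 + k) (c(j, k) = (2*j)*(-21 + k) = 2*j*(-21 + k))
165*(71 - 18/c(7, 1)) = 165*(71 - 18*1/(14*(-21 + 1))) = 165*(71 - 18/(2*7*(-20))) = 165*(71 - 18/(-280)) = 165*(71 - 18*(-1/280)) = 165*(71 + 9/140) = 165*(9949/140) = 328317/28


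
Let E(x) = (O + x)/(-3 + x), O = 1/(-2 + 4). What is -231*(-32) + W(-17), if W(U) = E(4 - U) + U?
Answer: 265543/36 ≈ 7376.2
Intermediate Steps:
O = ½ (O = 1/2 = ½ ≈ 0.50000)
E(x) = (½ + x)/(-3 + x)
W(U) = U + (9/2 - U)/(1 - U) (W(U) = (½ + (4 - U))/(-3 + (4 - U)) + U = (9/2 - U)/(1 - U) + U = U + (9/2 - U)/(1 - U))
-231*(-32) + W(-17) = -231*(-32) + (-9/2 + (-17)²)/(-1 - 17) = 7392 + (-9/2 + 289)/(-18) = 7392 - 1/18*569/2 = 7392 - 569/36 = 265543/36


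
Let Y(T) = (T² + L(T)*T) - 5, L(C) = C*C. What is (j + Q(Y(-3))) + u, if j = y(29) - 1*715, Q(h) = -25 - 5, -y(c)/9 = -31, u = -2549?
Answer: -3015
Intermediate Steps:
L(C) = C²
y(c) = 279 (y(c) = -9*(-31) = 279)
Y(T) = -5 + T² + T³ (Y(T) = (T² + T²*T) - 5 = (T² + T³) - 5 = -5 + T² + T³)
Q(h) = -30
j = -436 (j = 279 - 1*715 = 279 - 715 = -436)
(j + Q(Y(-3))) + u = (-436 - 30) - 2549 = -466 - 2549 = -3015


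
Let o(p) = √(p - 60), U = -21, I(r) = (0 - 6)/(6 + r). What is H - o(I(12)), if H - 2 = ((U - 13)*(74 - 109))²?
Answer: 1416102 - I*√543/3 ≈ 1.4161e+6 - 7.7675*I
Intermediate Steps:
I(r) = -6/(6 + r)
o(p) = √(-60 + p)
H = 1416102 (H = 2 + ((-21 - 13)*(74 - 109))² = 2 + (-34*(-35))² = 2 + 1190² = 2 + 1416100 = 1416102)
H - o(I(12)) = 1416102 - √(-60 - 6/(6 + 12)) = 1416102 - √(-60 - 6/18) = 1416102 - √(-60 - 6*1/18) = 1416102 - √(-60 - ⅓) = 1416102 - √(-181/3) = 1416102 - I*√543/3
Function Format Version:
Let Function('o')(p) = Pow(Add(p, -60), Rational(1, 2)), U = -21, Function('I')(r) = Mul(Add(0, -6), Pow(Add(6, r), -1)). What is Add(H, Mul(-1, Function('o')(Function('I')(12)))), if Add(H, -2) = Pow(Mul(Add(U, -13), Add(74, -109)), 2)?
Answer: Add(1416102, Mul(Rational(-1, 3), I, Pow(543, Rational(1, 2)))) ≈ Add(1.4161e+6, Mul(-7.7675, I))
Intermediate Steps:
Function('I')(r) = Mul(-6, Pow(Add(6, r), -1))
Function('o')(p) = Pow(Add(-60, p), Rational(1, 2))
H = 1416102 (H = Add(2, Pow(Mul(Add(-21, -13), Add(74, -109)), 2)) = Add(2, Pow(Mul(-34, -35), 2)) = Add(2, Pow(1190, 2)) = Add(2, 1416100) = 1416102)
Add(H, Mul(-1, Function('o')(Function('I')(12)))) = Add(1416102, Mul(-1, Pow(Add(-60, Mul(-6, Pow(Add(6, 12), -1))), Rational(1, 2)))) = Add(1416102, Mul(-1, Pow(Add(-60, Mul(-6, Pow(18, -1))), Rational(1, 2)))) = Add(1416102, Mul(-1, Pow(Add(-60, Mul(-6, Rational(1, 18))), Rational(1, 2)))) = Add(1416102, Mul(-1, Pow(Add(-60, Rational(-1, 3)), Rational(1, 2)))) = Add(1416102, Mul(-1, Pow(Rational(-181, 3), Rational(1, 2)))) = Add(1416102, Mul(-1, Mul(Rational(1, 3), I, Pow(543, Rational(1, 2))))) = Add(1416102, Mul(Rational(-1, 3), I, Pow(543, Rational(1, 2))))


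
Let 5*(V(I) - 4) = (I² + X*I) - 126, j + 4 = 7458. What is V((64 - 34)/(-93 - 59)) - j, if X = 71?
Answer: -215964491/28880 ≈ -7478.0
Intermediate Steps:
j = 7454 (j = -4 + 7458 = 7454)
V(I) = -106/5 + I²/5 + 71*I/5 (V(I) = 4 + ((I² + 71*I) - 126)/5 = 4 + (-126 + I² + 71*I)/5 = 4 + (-126/5 + I²/5 + 71*I/5) = -106/5 + I²/5 + 71*I/5)
V((64 - 34)/(-93 - 59)) - j = (-106/5 + ((64 - 34)/(-93 - 59))²/5 + 71*((64 - 34)/(-93 - 59))/5) - 1*7454 = (-106/5 + (30/(-152))²/5 + 71*(30/(-152))/5) - 7454 = (-106/5 + (30*(-1/152))²/5 + 71*(30*(-1/152))/5) - 7454 = (-106/5 + (-15/76)²/5 + (71/5)*(-15/76)) - 7454 = (-106/5 + (⅕)*(225/5776) - 213/76) - 7454 = (-106/5 + 45/5776 - 213/76) - 7454 = -692971/28880 - 7454 = -215964491/28880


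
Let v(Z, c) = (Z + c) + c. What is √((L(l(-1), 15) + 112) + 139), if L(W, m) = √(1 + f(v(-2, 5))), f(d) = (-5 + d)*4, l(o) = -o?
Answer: √(251 + √13) ≈ 15.956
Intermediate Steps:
v(Z, c) = Z + 2*c
f(d) = -20 + 4*d
L(W, m) = √13 (L(W, m) = √(1 + (-20 + 4*(-2 + 2*5))) = √(1 + (-20 + 4*(-2 + 10))) = √(1 + (-20 + 4*8)) = √(1 + (-20 + 32)) = √(1 + 12) = √13)
√((L(l(-1), 15) + 112) + 139) = √((√13 + 112) + 139) = √((112 + √13) + 139) = √(251 + √13)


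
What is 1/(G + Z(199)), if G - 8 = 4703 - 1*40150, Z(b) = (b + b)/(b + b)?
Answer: -1/35438 ≈ -2.8218e-5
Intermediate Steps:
Z(b) = 1 (Z(b) = (2*b)/((2*b)) = (2*b)*(1/(2*b)) = 1)
G = -35439 (G = 8 + (4703 - 1*40150) = 8 + (4703 - 40150) = 8 - 35447 = -35439)
1/(G + Z(199)) = 1/(-35439 + 1) = 1/(-35438) = -1/35438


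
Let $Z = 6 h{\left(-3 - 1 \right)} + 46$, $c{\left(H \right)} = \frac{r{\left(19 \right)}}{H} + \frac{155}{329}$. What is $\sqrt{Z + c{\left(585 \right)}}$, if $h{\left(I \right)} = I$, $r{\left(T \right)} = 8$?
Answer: $\frac{\sqrt{92544378745}}{64155} \approx 4.7418$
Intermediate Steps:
$c{\left(H \right)} = \frac{155}{329} + \frac{8}{H}$ ($c{\left(H \right)} = \frac{8}{H} + \frac{155}{329} = \frac{155}{329} + \frac{8}{H}$)
$Z = 22$ ($Z = 6 \left(-3 - 1\right) + 46 = 6 \left(-4\right) + 46 = -24 + 46 = 22$)
$\sqrt{Z + c{\left(585 \right)}} = \sqrt{22 + \left(\frac{155}{329} + \frac{8}{585}\right)} = \sqrt{22 + \frac{93307}{192465}} = \sqrt{\frac{4327537}{192465}} = \frac{\sqrt{92544378745}}{64155}$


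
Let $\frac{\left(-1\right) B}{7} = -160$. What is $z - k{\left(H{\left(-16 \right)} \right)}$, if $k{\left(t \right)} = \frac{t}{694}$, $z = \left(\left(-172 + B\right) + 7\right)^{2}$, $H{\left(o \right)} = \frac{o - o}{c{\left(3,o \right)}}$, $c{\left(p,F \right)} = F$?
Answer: $912025$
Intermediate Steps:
$B = 1120$ ($B = \left(-7\right) \left(-160\right) = 1120$)
$H{\left(o \right)} = 0$ ($H{\left(o \right)} = \frac{o - o}{o} = \frac{0}{o} = 0$)
$z = 912025$ ($z = \left(\left(-172 + 1120\right) + 7\right)^{2} = \left(948 + 7\right)^{2} = 955^{2} = 912025$)
$k{\left(t \right)} = \frac{t}{694}$ ($k{\left(t \right)} = t \frac{1}{694} = \frac{t}{694}$)
$z - k{\left(H{\left(-16 \right)} \right)} = 912025 - \frac{1}{694} \cdot 0 = 912025 - 0 = 912025 + 0 = 912025$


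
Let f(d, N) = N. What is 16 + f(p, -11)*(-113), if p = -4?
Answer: 1259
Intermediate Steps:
16 + f(p, -11)*(-113) = 16 - 11*(-113) = 16 + 1243 = 1259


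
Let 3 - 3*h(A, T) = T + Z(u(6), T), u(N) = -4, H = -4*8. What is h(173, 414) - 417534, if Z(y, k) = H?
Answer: -1252981/3 ≈ -4.1766e+5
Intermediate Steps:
H = -32
Z(y, k) = -32
h(A, T) = 35/3 - T/3 (h(A, T) = 1 - (T - 32)/3 = 1 - (-32 + T)/3 = 1 + (32/3 - T/3) = 35/3 - T/3)
h(173, 414) - 417534 = (35/3 - 1/3*414) - 417534 = (35/3 - 138) - 417534 = -379/3 - 417534 = -1252981/3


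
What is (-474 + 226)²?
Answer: 61504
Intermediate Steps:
(-474 + 226)² = (-248)² = 61504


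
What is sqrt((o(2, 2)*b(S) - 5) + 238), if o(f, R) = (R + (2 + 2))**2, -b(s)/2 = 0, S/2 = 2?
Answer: sqrt(233) ≈ 15.264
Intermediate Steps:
S = 4 (S = 2*2 = 4)
b(s) = 0 (b(s) = -2*0 = 0)
o(f, R) = (4 + R)**2 (o(f, R) = (R + 4)**2 = (4 + R)**2)
sqrt((o(2, 2)*b(S) - 5) + 238) = sqrt(((4 + 2)**2*0 - 5) + 238) = sqrt((6**2*0 - 5) + 238) = sqrt((36*0 - 5) + 238) = sqrt((0 - 5) + 238) = sqrt(-5 + 238) = sqrt(233)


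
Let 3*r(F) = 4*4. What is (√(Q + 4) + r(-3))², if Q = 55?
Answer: 787/9 + 32*√59/3 ≈ 169.38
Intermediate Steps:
r(F) = 16/3 (r(F) = (4*4)/3 = (⅓)*16 = 16/3)
(√(Q + 4) + r(-3))² = (√(55 + 4) + 16/3)² = (√59 + 16/3)² = (16/3 + √59)²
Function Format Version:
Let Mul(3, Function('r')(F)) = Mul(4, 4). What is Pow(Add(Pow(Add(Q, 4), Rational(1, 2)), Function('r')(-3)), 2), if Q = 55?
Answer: Add(Rational(787, 9), Mul(Rational(32, 3), Pow(59, Rational(1, 2)))) ≈ 169.38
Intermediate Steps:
Function('r')(F) = Rational(16, 3) (Function('r')(F) = Mul(Rational(1, 3), Mul(4, 4)) = Mul(Rational(1, 3), 16) = Rational(16, 3))
Pow(Add(Pow(Add(Q, 4), Rational(1, 2)), Function('r')(-3)), 2) = Pow(Add(Pow(Add(55, 4), Rational(1, 2)), Rational(16, 3)), 2) = Pow(Add(Pow(59, Rational(1, 2)), Rational(16, 3)), 2) = Pow(Add(Rational(16, 3), Pow(59, Rational(1, 2))), 2)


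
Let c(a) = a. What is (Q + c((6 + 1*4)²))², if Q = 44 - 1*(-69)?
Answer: 45369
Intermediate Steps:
Q = 113 (Q = 44 + 69 = 113)
(Q + c((6 + 1*4)²))² = (113 + (6 + 1*4)²)² = (113 + (6 + 4)²)² = (113 + 10²)² = (113 + 100)² = 213² = 45369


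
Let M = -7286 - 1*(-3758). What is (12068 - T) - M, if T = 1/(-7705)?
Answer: 120167181/7705 ≈ 15596.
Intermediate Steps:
M = -3528 (M = -7286 + 3758 = -3528)
T = -1/7705 ≈ -0.00012979
(12068 - T) - M = (12068 - 1*(-1/7705)) - 1*(-3528) = (12068 + 1/7705) + 3528 = 92983941/7705 + 3528 = 120167181/7705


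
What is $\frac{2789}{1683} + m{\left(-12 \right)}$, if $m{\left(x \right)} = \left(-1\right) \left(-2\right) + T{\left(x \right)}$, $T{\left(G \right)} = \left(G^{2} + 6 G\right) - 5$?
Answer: $\frac{118916}{1683} \approx 70.657$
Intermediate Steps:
$T{\left(G \right)} = -5 + G^{2} + 6 G$
$m{\left(x \right)} = -3 + x^{2} + 6 x$ ($m{\left(x \right)} = \left(-1\right) \left(-2\right) + \left(-5 + x^{2} + 6 x\right) = 2 + \left(-5 + x^{2} + 6 x\right) = -3 + x^{2} + 6 x$)
$\frac{2789}{1683} + m{\left(-12 \right)} = \frac{2789}{1683} + \left(-3 + \left(-12\right)^{2} + 6 \left(-12\right)\right) = 2789 \cdot \frac{1}{1683} - -69 = \frac{2789}{1683} + 69 = \frac{118916}{1683}$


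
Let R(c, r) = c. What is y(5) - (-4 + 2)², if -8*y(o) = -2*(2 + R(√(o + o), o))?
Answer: -7/2 + √10/4 ≈ -2.7094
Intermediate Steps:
y(o) = ½ + √2*√o/4 (y(o) = -(-1)*(2 + √(o + o))/4 = -(-1)*(2 + √(2*o))/4 = -(-1)*(2 + √2*√o)/4 = -(-4 - 2*√2*√o)/8 = ½ + √2*√o/4)
y(5) - (-4 + 2)² = (½ + √2*√5/4) - (-4 + 2)² = (½ + √10/4) - 1*(-2)² = (½ + √10/4) - 1*4 = (½ + √10/4) - 4 = -7/2 + √10/4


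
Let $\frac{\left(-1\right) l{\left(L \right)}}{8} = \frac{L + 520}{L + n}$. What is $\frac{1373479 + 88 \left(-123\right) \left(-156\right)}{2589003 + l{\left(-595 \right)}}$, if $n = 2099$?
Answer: $\frac{575660324}{486732639} \approx 1.1827$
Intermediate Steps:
$l{\left(L \right)} = - \frac{8 \left(520 + L\right)}{2099 + L}$ ($l{\left(L \right)} = - 8 \frac{L + 520}{L + 2099} = - 8 \frac{520 + L}{2099 + L} = - \frac{8 \left(520 + L\right)}{2099 + L}$)
$\frac{1373479 + 88 \left(-123\right) \left(-156\right)}{2589003 + l{\left(-595 \right)}} = \frac{1373479 + 88 \left(-123\right) \left(-156\right)}{2589003 + \frac{8 \left(-520 - -595\right)}{2099 - 595}} = \frac{1373479 - -1688544}{2589003 + \frac{8 \left(-520 + 595\right)}{1504}} = \frac{1373479 + 1688544}{2589003 + 8 \cdot \frac{1}{1504} \cdot 75} = \frac{3062023}{2589003 + \frac{75}{188}} = \frac{3062023}{\frac{486732639}{188}} = 3062023 \cdot \frac{188}{486732639} = \frac{575660324}{486732639}$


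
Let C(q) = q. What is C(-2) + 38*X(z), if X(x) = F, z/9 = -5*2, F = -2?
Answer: -78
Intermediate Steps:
z = -90 (z = 9*(-5*2) = 9*(-10) = -90)
X(x) = -2
C(-2) + 38*X(z) = -2 + 38*(-2) = -2 - 76 = -78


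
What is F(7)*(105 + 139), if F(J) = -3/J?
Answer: -732/7 ≈ -104.57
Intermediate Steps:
F(7)*(105 + 139) = (-3/7)*(105 + 139) = -3*⅐*244 = -3/7*244 = -732/7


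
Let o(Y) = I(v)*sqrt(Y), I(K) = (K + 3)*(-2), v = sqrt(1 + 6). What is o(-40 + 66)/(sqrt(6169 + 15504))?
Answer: 2*sqrt(563498)*(-3 - sqrt(7))/21673 ≈ -0.39109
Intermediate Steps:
v = sqrt(7) ≈ 2.6458
I(K) = -6 - 2*K (I(K) = (3 + K)*(-2) = -6 - 2*K)
o(Y) = sqrt(Y)*(-6 - 2*sqrt(7)) (o(Y) = (-6 - 2*sqrt(7))*sqrt(Y) = sqrt(Y)*(-6 - 2*sqrt(7)))
o(-40 + 66)/(sqrt(6169 + 15504)) = (2*sqrt(-40 + 66)*(-3 - sqrt(7)))/(sqrt(6169 + 15504)) = (2*sqrt(26)*(-3 - sqrt(7)))/(sqrt(21673)) = (2*sqrt(26)*(-3 - sqrt(7)))*(sqrt(21673)/21673) = 2*sqrt(563498)*(-3 - sqrt(7))/21673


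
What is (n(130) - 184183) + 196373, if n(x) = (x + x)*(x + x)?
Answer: 79790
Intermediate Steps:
n(x) = 4*x**2 (n(x) = (2*x)*(2*x) = 4*x**2)
(n(130) - 184183) + 196373 = (4*130**2 - 184183) + 196373 = (4*16900 - 184183) + 196373 = (67600 - 184183) + 196373 = -116583 + 196373 = 79790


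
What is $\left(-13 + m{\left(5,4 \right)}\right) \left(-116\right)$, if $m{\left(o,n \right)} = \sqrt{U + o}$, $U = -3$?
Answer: $1508 - 116 \sqrt{2} \approx 1344.0$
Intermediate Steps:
$m{\left(o,n \right)} = \sqrt{-3 + o}$
$\left(-13 + m{\left(5,4 \right)}\right) \left(-116\right) = \left(-13 + \sqrt{-3 + 5}\right) \left(-116\right) = \left(-13 + \sqrt{2}\right) \left(-116\right) = 1508 - 116 \sqrt{2}$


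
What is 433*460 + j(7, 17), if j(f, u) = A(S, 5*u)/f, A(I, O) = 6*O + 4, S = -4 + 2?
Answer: 1394774/7 ≈ 1.9925e+5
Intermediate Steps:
S = -2
A(I, O) = 4 + 6*O
j(f, u) = (4 + 30*u)/f (j(f, u) = (4 + 6*(5*u))/f = (4 + 30*u)/f)
433*460 + j(7, 17) = 433*460 + 2*(2 + 15*17)/7 = 199180 + 2*(⅐)*(2 + 255) = 199180 + 2*(⅐)*257 = 199180 + 514/7 = 1394774/7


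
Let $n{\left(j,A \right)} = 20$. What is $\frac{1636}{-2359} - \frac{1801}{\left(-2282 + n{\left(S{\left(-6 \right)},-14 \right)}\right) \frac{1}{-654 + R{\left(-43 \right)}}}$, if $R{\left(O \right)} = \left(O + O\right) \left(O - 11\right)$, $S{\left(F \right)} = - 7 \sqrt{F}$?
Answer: $\frac{2824674963}{889343} \approx 3176.1$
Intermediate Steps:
$R{\left(O \right)} = 2 O \left(-11 + O\right)$
$\frac{1636}{-2359} - \frac{1801}{\left(-2282 + n{\left(S{\left(-6 \right)},-14 \right)}\right) \frac{1}{-654 + R{\left(-43 \right)}}} = \frac{1636}{-2359} - \frac{1801}{\left(-2282 + 20\right) \frac{1}{-654 + 2 \left(-43\right) \left(-11 - 43\right)}} = 1636 \left(- \frac{1}{2359}\right) - \frac{1801}{\left(-2262\right) \frac{1}{-654 + 2 \left(-43\right) \left(-54\right)}} = - \frac{1636}{2359} - \frac{1801}{\left(-2262\right) \frac{1}{-654 + 4644}} = - \frac{1636}{2359} - \frac{1801}{\left(-2262\right) \frac{1}{3990}} = - \frac{1636}{2359} - \frac{1801}{- \frac{377}{665}} = - \frac{1636}{2359} - - \frac{1197665}{377} = - \frac{1636}{2359} + \frac{1197665}{377} = \frac{2824674963}{889343}$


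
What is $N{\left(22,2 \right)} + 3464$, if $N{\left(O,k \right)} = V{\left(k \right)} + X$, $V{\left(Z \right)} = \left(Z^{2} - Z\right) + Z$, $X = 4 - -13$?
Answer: $3485$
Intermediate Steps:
$X = 17$ ($X = 4 + 13 = 17$)
$V{\left(Z \right)} = Z^{2}$
$N{\left(O,k \right)} = 17 + k^{2}$ ($N{\left(O,k \right)} = k^{2} + 17 = 17 + k^{2}$)
$N{\left(22,2 \right)} + 3464 = \left(17 + 2^{2}\right) + 3464 = \left(17 + 4\right) + 3464 = 21 + 3464 = 3485$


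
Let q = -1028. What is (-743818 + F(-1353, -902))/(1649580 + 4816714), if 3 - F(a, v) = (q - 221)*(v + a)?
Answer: -1780155/3233147 ≈ -0.55060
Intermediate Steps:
F(a, v) = 3 + 1249*a + 1249*v (F(a, v) = 3 - (-1028 - 221)*(v + a) = 3 - (-1249)*(a + v) = 3 - (-1249*a - 1249*v) = 3 + (1249*a + 1249*v) = 3 + 1249*a + 1249*v)
(-743818 + F(-1353, -902))/(1649580 + 4816714) = (-743818 + (3 + 1249*(-1353) + 1249*(-902)))/(1649580 + 4816714) = (-743818 + (3 - 1689897 - 1126598))/6466294 = (-743818 - 2816492)*(1/6466294) = -3560310*1/6466294 = -1780155/3233147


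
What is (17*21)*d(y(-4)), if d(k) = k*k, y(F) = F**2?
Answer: 91392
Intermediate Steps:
d(k) = k**2
(17*21)*d(y(-4)) = (17*21)*((-4)**2)**2 = 357*16**2 = 357*256 = 91392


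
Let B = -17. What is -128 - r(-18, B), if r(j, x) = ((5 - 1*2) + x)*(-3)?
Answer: -170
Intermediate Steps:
r(j, x) = -9 - 3*x (r(j, x) = ((5 - 2) + x)*(-3) = (3 + x)*(-3) = -9 - 3*x)
-128 - r(-18, B) = -128 - (-9 - 3*(-17)) = -128 - (-9 + 51) = -128 - 1*42 = -128 - 42 = -170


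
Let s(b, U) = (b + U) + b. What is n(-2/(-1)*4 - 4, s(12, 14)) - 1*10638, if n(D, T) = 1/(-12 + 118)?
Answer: -1127627/106 ≈ -10638.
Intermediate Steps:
s(b, U) = U + 2*b (s(b, U) = (U + b) + b = U + 2*b)
n(D, T) = 1/106
n(-2/(-1)*4 - 4, s(12, 14)) - 1*10638 = 1/106 - 1*10638 = 1/106 - 10638 = -1127627/106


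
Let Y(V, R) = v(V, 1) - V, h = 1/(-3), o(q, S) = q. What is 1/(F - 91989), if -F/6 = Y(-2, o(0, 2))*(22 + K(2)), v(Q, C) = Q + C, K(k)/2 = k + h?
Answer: -1/92141 ≈ -1.0853e-5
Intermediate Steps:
h = -⅓ ≈ -0.33333
K(k) = -⅔ + 2*k (K(k) = 2*(k - ⅓) = 2*(-⅓ + k) = -⅔ + 2*k)
v(Q, C) = C + Q
Y(V, R) = 1 (Y(V, R) = (1 + V) - V = 1)
F = -152 (F = -6*(22 + (-⅔ + 2*2)) = -6*(22 + (-⅔ + 4)) = -6*(22 + 10/3) = -6*76/3 = -152)
1/(F - 91989) = 1/(-152 - 91989) = 1/(-92141) = -1/92141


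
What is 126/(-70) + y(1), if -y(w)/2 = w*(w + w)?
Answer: -29/5 ≈ -5.8000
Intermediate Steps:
y(w) = -4*w² (y(w) = -2*w*(w + w) = -2*w*2*w = -4*w²)
126/(-70) + y(1) = 126/(-70) - 4*1² = 126*(-1/70) - 4*1 = -9/5 - 4 = -29/5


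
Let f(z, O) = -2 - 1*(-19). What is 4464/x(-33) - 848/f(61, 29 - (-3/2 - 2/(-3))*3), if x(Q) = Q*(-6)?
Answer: -5112/187 ≈ -27.337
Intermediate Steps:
x(Q) = -6*Q
f(z, O) = 17 (f(z, O) = -2 + 19 = 17)
4464/x(-33) - 848/f(61, 29 - (-3/2 - 2/(-3))*3) = 4464/((-6*(-33))) - 848/17 = 4464/198 - 848*1/17 = 4464*(1/198) - 848/17 = 248/11 - 848/17 = -5112/187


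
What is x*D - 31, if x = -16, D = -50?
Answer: 769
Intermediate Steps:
x*D - 31 = -16*(-50) - 31 = 800 - 31 = 769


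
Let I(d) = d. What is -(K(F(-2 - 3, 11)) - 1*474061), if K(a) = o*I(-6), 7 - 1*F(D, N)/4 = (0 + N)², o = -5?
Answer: 474031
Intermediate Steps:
F(D, N) = 28 - 4*N² (F(D, N) = 28 - 4*(0 + N)² = 28 - 4*N²)
K(a) = 30 (K(a) = -5*(-6) = 30)
-(K(F(-2 - 3, 11)) - 1*474061) = -(30 - 1*474061) = -(30 - 474061) = -1*(-474031) = 474031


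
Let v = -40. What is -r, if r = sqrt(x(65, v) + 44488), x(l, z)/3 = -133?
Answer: -sqrt(44089) ≈ -209.97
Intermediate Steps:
x(l, z) = -399 (x(l, z) = 3*(-133) = -399)
r = sqrt(44089) (r = sqrt(-399 + 44488) = sqrt(44089) ≈ 209.97)
-r = -sqrt(44089)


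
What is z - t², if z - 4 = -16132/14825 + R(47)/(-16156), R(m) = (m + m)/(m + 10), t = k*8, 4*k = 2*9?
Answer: -8826765251047/6826111950 ≈ -1293.1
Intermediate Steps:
k = 9/2 (k = (2*9)/4 = (¼)*18 = 9/2 ≈ 4.5000)
t = 36 (t = (9/2)*8 = 36)
R(m) = 2*m/(10 + m) (R(m) = (2*m)/(10 + m) = 2*m/(10 + m))
z = 19875836153/6826111950 (z = 4 + (-16132/14825 + (2*47/(10 + 47))/(-16156)) = 4 + (-16132*1/14825 + (2*47/57)*(-1/16156)) = 4 + (-16132/14825 + (2*47*(1/57))*(-1/16156)) = 4 + (-16132/14825 + (94/57)*(-1/16156)) = 4 + (-16132/14825 - 47/460446) = 4 - 7428611647/6826111950 = 19875836153/6826111950 ≈ 2.9117)
z - t² = 19875836153/6826111950 - 1*36² = 19875836153/6826111950 - 1*1296 = 19875836153/6826111950 - 1296 = -8826765251047/6826111950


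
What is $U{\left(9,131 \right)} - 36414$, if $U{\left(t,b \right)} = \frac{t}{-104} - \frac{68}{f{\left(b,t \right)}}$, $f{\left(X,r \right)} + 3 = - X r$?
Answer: $- \frac{2238151879}{61464} \approx -36414.0$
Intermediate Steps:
$f{\left(X,r \right)} = -3 - X r$ ($f{\left(X,r \right)} = -3 + - X r = -3 - X r$)
$U{\left(t,b \right)} = - \frac{68}{-3 - b t} - \frac{t}{104}$ ($U{\left(t,b \right)} = \frac{t}{-104} - \frac{68}{-3 - b t} = t \left(- \frac{1}{104}\right) - \frac{68}{-3 - b t} = - \frac{t}{104} - \frac{68}{-3 - b t} = - \frac{68}{-3 - b t} - \frac{t}{104}$)
$U{\left(9,131 \right)} - 36414 = \frac{7072 - 9 \left(3 + 131 \cdot 9\right)}{104 \left(3 + 131 \cdot 9\right)} - 36414 = \frac{7072 - 9 \left(3 + 1179\right)}{104 \left(3 + 1179\right)} - 36414 = \frac{7072 - 9 \cdot 1182}{104 \cdot 1182} - 36414 = \frac{1}{104} \cdot \frac{1}{1182} \left(7072 - 10638\right) - 36414 = \frac{1}{104} \cdot \frac{1}{1182} \left(-3566\right) - 36414 = - \frac{1783}{61464} - 36414 = - \frac{2238151879}{61464}$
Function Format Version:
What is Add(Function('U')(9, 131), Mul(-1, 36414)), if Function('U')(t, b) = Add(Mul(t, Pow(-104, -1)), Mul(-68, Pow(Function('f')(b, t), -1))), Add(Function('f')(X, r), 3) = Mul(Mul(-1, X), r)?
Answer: Rational(-2238151879, 61464) ≈ -36414.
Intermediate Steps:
Function('f')(X, r) = Add(-3, Mul(-1, X, r)) (Function('f')(X, r) = Add(-3, Mul(Mul(-1, X), r)) = Add(-3, Mul(-1, X, r)))
Function('U')(t, b) = Add(Mul(-68, Pow(Add(-3, Mul(-1, b, t)), -1)), Mul(Rational(-1, 104), t)) (Function('U')(t, b) = Add(Mul(t, Pow(-104, -1)), Mul(-68, Pow(Add(-3, Mul(-1, b, t)), -1))) = Add(Mul(t, Rational(-1, 104)), Mul(-68, Pow(Add(-3, Mul(-1, b, t)), -1))) = Add(Mul(Rational(-1, 104), t), Mul(-68, Pow(Add(-3, Mul(-1, b, t)), -1))) = Add(Mul(-68, Pow(Add(-3, Mul(-1, b, t)), -1)), Mul(Rational(-1, 104), t)))
Add(Function('U')(9, 131), Mul(-1, 36414)) = Add(Mul(Rational(1, 104), Pow(Add(3, Mul(131, 9)), -1), Add(7072, Mul(-1, 9, Add(3, Mul(131, 9))))), Mul(-1, 36414)) = Add(Mul(Rational(1, 104), Pow(Add(3, 1179), -1), Add(7072, Mul(-1, 9, Add(3, 1179)))), -36414) = Add(Mul(Rational(1, 104), Pow(1182, -1), Add(7072, Mul(-1, 9, 1182))), -36414) = Add(Mul(Rational(1, 104), Rational(1, 1182), Add(7072, -10638)), -36414) = Add(Mul(Rational(1, 104), Rational(1, 1182), -3566), -36414) = Add(Rational(-1783, 61464), -36414) = Rational(-2238151879, 61464)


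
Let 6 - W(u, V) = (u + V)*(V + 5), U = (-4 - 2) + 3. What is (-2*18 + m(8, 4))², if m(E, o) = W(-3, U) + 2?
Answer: 256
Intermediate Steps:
U = -3 (U = -6 + 3 = -3)
W(u, V) = 6 - (5 + V)*(V + u) (W(u, V) = 6 - (u + V)*(V + 5) = 6 - (V + u)*(5 + V) = 6 - (5 + V)*(V + u))
m(E, o) = 20 (m(E, o) = (6 - 1*(-3)² - 5*(-3) - 5*(-3) - 1*(-3)*(-3)) + 2 = (6 - 1*9 + 15 + 15 - 9) + 2 = (6 - 9 + 15 + 15 - 9) + 2 = 18 + 2 = 20)
(-2*18 + m(8, 4))² = (-2*18 + 20)² = (-36 + 20)² = (-16)² = 256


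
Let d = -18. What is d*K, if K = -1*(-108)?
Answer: -1944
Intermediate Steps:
K = 108
d*K = -18*108 = -1944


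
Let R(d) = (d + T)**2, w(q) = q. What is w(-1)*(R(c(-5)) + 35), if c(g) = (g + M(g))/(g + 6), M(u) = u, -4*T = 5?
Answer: -2585/16 ≈ -161.56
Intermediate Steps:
T = -5/4 (T = -1/4*5 = -5/4 ≈ -1.2500)
c(g) = 2*g/(6 + g) (c(g) = (g + g)/(g + 6) = (2*g)/(6 + g) = 2*g/(6 + g))
R(d) = (-5/4 + d)**2 (R(d) = (d - 5/4)**2 = (-5/4 + d)**2)
w(-1)*(R(c(-5)) + 35) = -((-5 + 4*(2*(-5)/(6 - 5)))**2/16 + 35) = -((-5 + 4*(2*(-5)/1))**2/16 + 35) = -((-5 + 4*(2*(-5)*1))**2/16 + 35) = -((-5 + 4*(-10))**2/16 + 35) = -((-5 - 40)**2/16 + 35) = -((1/16)*(-45)**2 + 35) = -((1/16)*2025 + 35) = -(2025/16 + 35) = -1*2585/16 = -2585/16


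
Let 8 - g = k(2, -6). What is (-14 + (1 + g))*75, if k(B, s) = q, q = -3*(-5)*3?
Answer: -3750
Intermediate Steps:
q = 45 (q = 15*3 = 45)
k(B, s) = 45
g = -37 (g = 8 - 1*45 = 8 - 45 = -37)
(-14 + (1 + g))*75 = (-14 + (1 - 37))*75 = (-14 - 36)*75 = -50*75 = -3750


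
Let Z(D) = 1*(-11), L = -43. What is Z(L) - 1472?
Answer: -1483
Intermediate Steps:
Z(D) = -11
Z(L) - 1472 = -11 - 1472 = -1483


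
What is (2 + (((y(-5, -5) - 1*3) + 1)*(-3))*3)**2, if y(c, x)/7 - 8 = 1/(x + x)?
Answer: 22819729/100 ≈ 2.2820e+5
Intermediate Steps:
y(c, x) = 56 + 7/(2*x) (y(c, x) = 56 + 7/(x + x) = 56 + 7/((2*x)) = 56 + 7*(1/(2*x)) = 56 + 7/(2*x))
(2 + (((y(-5, -5) - 1*3) + 1)*(-3))*3)**2 = (2 + ((((56 + (7/2)/(-5)) - 1*3) + 1)*(-3))*3)**2 = (2 + ((((56 + (7/2)*(-1/5)) - 3) + 1)*(-3))*3)**2 = (2 + ((((56 - 7/10) - 3) + 1)*(-3))*3)**2 = (2 + (((553/10 - 3) + 1)*(-3))*3)**2 = (2 + ((523/10 + 1)*(-3))*3)**2 = (2 + ((533/10)*(-3))*3)**2 = (2 - 1599/10*3)**2 = (2 - 4797/10)**2 = (-4777/10)**2 = 22819729/100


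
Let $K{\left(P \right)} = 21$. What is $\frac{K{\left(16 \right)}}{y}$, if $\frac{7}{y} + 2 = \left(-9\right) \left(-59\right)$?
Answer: $1587$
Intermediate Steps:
$y = \frac{7}{529}$ ($y = \frac{7}{-2 - -531} = \frac{7}{-2 + 531} = \frac{7}{529} \approx 0.013233$)
$\frac{K{\left(16 \right)}}{y} = \frac{21}{\frac{7}{529}} = 21 \cdot \frac{529}{7} = 1587$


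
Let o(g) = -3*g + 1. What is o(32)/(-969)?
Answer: 5/51 ≈ 0.098039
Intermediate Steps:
o(g) = 1 - 3*g
o(32)/(-969) = (1 - 3*32)/(-969) = (1 - 96)*(-1/969) = -95*(-1/969) = 5/51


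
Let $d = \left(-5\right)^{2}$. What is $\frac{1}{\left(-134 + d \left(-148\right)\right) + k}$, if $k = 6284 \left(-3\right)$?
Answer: $- \frac{1}{22686} \approx -4.408 \cdot 10^{-5}$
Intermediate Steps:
$d = 25$
$k = -18852$
$\frac{1}{\left(-134 + d \left(-148\right)\right) + k} = \frac{1}{\left(-134 + 25 \left(-148\right)\right) - 18852} = \frac{1}{\left(-134 - 3700\right) - 18852} = \frac{1}{-3834 - 18852} = \frac{1}{-22686} = - \frac{1}{22686}$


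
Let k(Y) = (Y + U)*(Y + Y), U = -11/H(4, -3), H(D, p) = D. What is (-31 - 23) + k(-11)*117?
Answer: 70677/2 ≈ 35339.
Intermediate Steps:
U = -11/4 ≈ -2.7500
k(Y) = 2*Y*(-11/4 + Y) (k(Y) = (Y - 11/4)*(Y + Y) = (-11/4 + Y)*(2*Y) = 2*Y*(-11/4 + Y))
(-31 - 23) + k(-11)*117 = (-31 - 23) + ((1/2)*(-11)*(-11 + 4*(-11)))*117 = -54 + ((1/2)*(-11)*(-11 - 44))*117 = -54 + ((1/2)*(-11)*(-55))*117 = -54 + (605/2)*117 = -54 + 70785/2 = 70677/2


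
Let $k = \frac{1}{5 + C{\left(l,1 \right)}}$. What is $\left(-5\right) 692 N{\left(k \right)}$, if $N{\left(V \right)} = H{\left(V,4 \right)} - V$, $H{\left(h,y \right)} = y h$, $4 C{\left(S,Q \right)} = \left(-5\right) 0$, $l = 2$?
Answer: $-2076$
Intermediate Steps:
$C{\left(S,Q \right)} = 0$ ($C{\left(S,Q \right)} = \frac{\left(-5\right) 0}{4} = \frac{1}{4} \cdot 0 = 0$)
$H{\left(h,y \right)} = h y$
$k = \frac{1}{5}$ ($k = \frac{1}{5 + 0} = \frac{1}{5} \approx 0.2$)
$N{\left(V \right)} = 3 V$ ($N{\left(V \right)} = V 4 - V = 4 V - V = 3 V$)
$\left(-5\right) 692 N{\left(k \right)} = \left(-5\right) 692 \cdot 3 \cdot \frac{1}{5} = \left(-3460\right) \frac{3}{5} = -2076$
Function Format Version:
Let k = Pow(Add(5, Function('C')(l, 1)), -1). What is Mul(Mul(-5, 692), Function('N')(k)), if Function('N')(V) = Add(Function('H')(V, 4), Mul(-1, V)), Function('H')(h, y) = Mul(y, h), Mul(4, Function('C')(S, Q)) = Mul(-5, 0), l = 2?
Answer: -2076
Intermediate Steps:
Function('C')(S, Q) = 0 (Function('C')(S, Q) = Mul(Rational(1, 4), Mul(-5, 0)) = Mul(Rational(1, 4), 0) = 0)
Function('H')(h, y) = Mul(h, y)
k = Rational(1, 5) (k = Pow(Add(5, 0), -1) = Pow(5, -1) = Rational(1, 5) ≈ 0.20000)
Function('N')(V) = Mul(3, V) (Function('N')(V) = Add(Mul(V, 4), Mul(-1, V)) = Add(Mul(4, V), Mul(-1, V)) = Mul(3, V))
Mul(Mul(-5, 692), Function('N')(k)) = Mul(Mul(-5, 692), Mul(3, Rational(1, 5))) = Mul(-3460, Rational(3, 5)) = -2076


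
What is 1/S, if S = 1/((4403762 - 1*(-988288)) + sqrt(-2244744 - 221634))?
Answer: 5392050 + 3*I*sqrt(274042) ≈ 5.392e+6 + 1570.5*I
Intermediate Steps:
S = 1/(5392050 + 3*I*sqrt(274042)) (S = 1/((4403762 + 988288) + sqrt(-2466378)) = 1/(5392050 + 3*I*sqrt(274042)) ≈ 1.8546e-7 - 5.4e-11*I)
1/S = 1/(898675/4845700944813 - I*sqrt(274042)/9691401889626)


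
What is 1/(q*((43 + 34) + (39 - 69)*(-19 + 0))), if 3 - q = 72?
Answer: -1/44643 ≈ -2.2400e-5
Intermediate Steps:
q = -69 (q = 3 - 1*72 = 3 - 72 = -69)
1/(q*((43 + 34) + (39 - 69)*(-19 + 0))) = 1/(-69*((43 + 34) + (39 - 69)*(-19 + 0))) = 1/(-69*(77 - 30*(-19))) = 1/(-69*(77 + 570)) = 1/(-69*647) = 1/(-44643) = -1/44643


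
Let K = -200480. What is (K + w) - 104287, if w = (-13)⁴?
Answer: -276206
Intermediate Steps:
w = 28561
(K + w) - 104287 = (-200480 + 28561) - 104287 = -171919 - 104287 = -276206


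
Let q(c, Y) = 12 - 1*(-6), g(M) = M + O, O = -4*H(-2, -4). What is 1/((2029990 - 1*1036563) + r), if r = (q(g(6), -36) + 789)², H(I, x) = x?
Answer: 1/1644676 ≈ 6.0802e-7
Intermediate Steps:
O = 16 (O = -4*(-4) = 16)
g(M) = 16 + M (g(M) = M + 16 = 16 + M)
q(c, Y) = 18 (q(c, Y) = 12 + 6 = 18)
r = 651249 (r = (18 + 789)² = 807² = 651249)
1/((2029990 - 1*1036563) + r) = 1/((2029990 - 1*1036563) + 651249) = 1/((2029990 - 1036563) + 651249) = 1/(993427 + 651249) = 1/1644676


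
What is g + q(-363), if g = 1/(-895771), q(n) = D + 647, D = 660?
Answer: 1170772696/895771 ≈ 1307.0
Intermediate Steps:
q(n) = 1307 (q(n) = 660 + 647 = 1307)
g = -1/895771 ≈ -1.1164e-6
g + q(-363) = -1/895771 + 1307 = 1170772696/895771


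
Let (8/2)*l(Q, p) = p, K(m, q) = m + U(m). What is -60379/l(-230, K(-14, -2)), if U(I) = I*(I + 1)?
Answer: -60379/42 ≈ -1437.6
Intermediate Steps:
U(I) = I*(1 + I)
K(m, q) = m + m*(1 + m)
l(Q, p) = p/4
-60379/l(-230, K(-14, -2)) = -60379*(-2/(7*(2 - 14))) = -60379/((-14*(-12))/4) = -60379/((1/4)*168) = -60379/42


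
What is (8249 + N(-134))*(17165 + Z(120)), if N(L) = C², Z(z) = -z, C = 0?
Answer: 140604205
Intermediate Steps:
N(L) = 0 (N(L) = 0² = 0)
(8249 + N(-134))*(17165 + Z(120)) = (8249 + 0)*(17165 - 1*120) = 8249*(17165 - 120) = 8249*17045 = 140604205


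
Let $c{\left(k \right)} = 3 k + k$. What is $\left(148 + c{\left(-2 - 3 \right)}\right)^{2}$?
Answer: $16384$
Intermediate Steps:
$c{\left(k \right)} = 4 k$
$\left(148 + c{\left(-2 - 3 \right)}\right)^{2} = \left(148 + 4 \left(-2 - 3\right)\right)^{2} = \left(148 + 4 \left(-5\right)\right)^{2} = \left(148 - 20\right)^{2} = 128^{2} = 16384$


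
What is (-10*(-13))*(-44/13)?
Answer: -440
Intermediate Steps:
(-10*(-13))*(-44/13) = 130*(-44*1/13) = 130*(-44/13) = -440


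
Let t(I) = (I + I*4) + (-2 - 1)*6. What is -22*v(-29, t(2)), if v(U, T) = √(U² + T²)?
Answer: -22*√905 ≈ -661.83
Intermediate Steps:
t(I) = -18 + 5*I (t(I) = (I + 4*I) - 3*6 = 5*I - 18 = -18 + 5*I)
v(U, T) = √(T² + U²)
-22*v(-29, t(2)) = -22*√((-18 + 5*2)² + (-29)²) = -22*√((-18 + 10)² + 841) = -22*√((-8)² + 841) = -22*√(64 + 841) = -22*√905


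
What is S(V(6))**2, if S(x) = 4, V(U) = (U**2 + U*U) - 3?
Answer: 16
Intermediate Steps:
V(U) = -3 + 2*U**2 (V(U) = (U**2 + U**2) - 3 = 2*U**2 - 3 = -3 + 2*U**2)
S(V(6))**2 = 4**2 = 16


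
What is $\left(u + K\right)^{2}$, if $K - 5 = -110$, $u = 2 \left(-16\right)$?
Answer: $18769$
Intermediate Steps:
$u = -32$
$K = -105$ ($K = 5 - 110 = -105$)
$\left(u + K\right)^{2} = \left(-32 - 105\right)^{2} = \left(-137\right)^{2} = 18769$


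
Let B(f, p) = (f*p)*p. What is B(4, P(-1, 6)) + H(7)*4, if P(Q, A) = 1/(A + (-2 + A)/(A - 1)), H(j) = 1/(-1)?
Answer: -1131/289 ≈ -3.9135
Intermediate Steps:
H(j) = -1
P(Q, A) = 1/(A + (-2 + A)/(-1 + A))
B(f, p) = f*p²
B(4, P(-1, 6)) + H(7)*4 = 4*((-1 + 6)/(-2 + 6²))² - 1*4 = 4*(5/(-2 + 36))² - 4 = 4*(5/34)² - 4 = 4*(25/1156) - 4 = 25/289 - 4 = -1131/289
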